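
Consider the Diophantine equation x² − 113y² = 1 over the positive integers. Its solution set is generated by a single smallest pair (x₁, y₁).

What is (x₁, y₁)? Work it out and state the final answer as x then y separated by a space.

1204353 113296

[10; 1,1,1,2,2,1,1,1,20] for √113; ℓ=9 ⇒ convergent index 17
step 0: (10, 1)  from 10·(1,0) + (0,1)
…
step 3: (32, 3)  from 1·(21,2) + (11,1)
step 4: (85, 8)  from 2·(32,3) + (21,2)
…
step 9: (16009, 1506)  from 20·(776,73) + (489,46)
step 10: (16785, 1579)  from 1·(16009,1506) + (776,73)
…
step 15: (445435, 41903)  from 1·(313483,29490) + (131952,12413)
step 16: (758918, 71393)  from 1·(445435,41903) + (313483,29490)
step 17: (1204353, 113296)  from 1·(758918,71393) + (445435,41903)
fundamental: x₁=1204353, y₁=113296  (since 1450466148609 − 113·12835983616 = 1)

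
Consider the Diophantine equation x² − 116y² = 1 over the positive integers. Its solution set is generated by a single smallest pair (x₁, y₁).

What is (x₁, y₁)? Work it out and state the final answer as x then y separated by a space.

9801 910

d=116: √d = [10; 1,3,2,1,4,1,2,3,1,20] (ℓ=10, even), read p_9/q_9
step 0: (10, 1)  from 10·(1,0) + (0,1)
…
step 2: (43, 4)  from 3·(11,1) + (10,1)
…
step 5: (657, 61)  from 4·(140,13) + (97,9)
step 6: (797, 74)  from 1·(657,61) + (140,13)
step 7: (2251, 209)  from 2·(797,74) + (657,61)
step 8: (7550, 701)  from 3·(2251,209) + (797,74)
step 9: (9801, 910)  from 1·(7550,701) + (2251,209)
(x₁, y₁) = (9801, 910);  9801² − 116·910² = 1 ✓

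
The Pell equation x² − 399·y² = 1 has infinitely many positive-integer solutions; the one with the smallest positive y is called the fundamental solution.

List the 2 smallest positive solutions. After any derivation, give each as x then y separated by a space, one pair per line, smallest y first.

20 1
799 40

d=399: √d = [19; 1,38] (ℓ=2, even), read p_1/q_1
k=0  a_k=19  p_k/q_k = 19/1
k=1  a_k=1  p_k/q_k = 20/1
(x₁, y₁) = (20, 1);  20² − 399·1² = 1 ✓
(20+1√399)^2 = 799 + 40√399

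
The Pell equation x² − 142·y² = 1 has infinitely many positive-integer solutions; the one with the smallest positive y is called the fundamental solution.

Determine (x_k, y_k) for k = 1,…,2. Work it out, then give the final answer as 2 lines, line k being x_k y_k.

d=142: √d = [11; 1,10,1,22] (ℓ=4, even), read p_3/q_3
i=0: a=11 ⇒ p=11, q=1
i=1: a=1 ⇒ p=12, q=1
i=2: a=10 ⇒ p=131, q=11
i=3: a=1 ⇒ p=143, q=12
fundamental: x₁=143, y₁=12  (since 20449 − 142·144 = 1)
k=2:  x_2 = 143·143+142·12·12 = 40897,  y_2 = 143·12+12·143 = 3432

143 12
40897 3432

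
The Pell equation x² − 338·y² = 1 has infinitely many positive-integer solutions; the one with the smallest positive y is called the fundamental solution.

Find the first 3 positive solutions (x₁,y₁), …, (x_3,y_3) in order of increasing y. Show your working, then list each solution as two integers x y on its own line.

√338 → a₀=18, period (2,1,1,2,36); ℓ=5 odd so k=9
i=0: a=18 ⇒ p=18, q=1
…
i=2: a=1 ⇒ p=55, q=3
…
i=5: a=36 ⇒ p=8696, q=473
…
i=7: a=1 ⇒ p=26327, q=1432
i=8: a=1 ⇒ p=43958, q=2391
i=9: a=2 ⇒ p=114243, q=6214
fundamental: x₁=114243, y₁=6214  (since 13051463049 − 338·38613796 = 1)
n=2: (114243,6214)∘(114243,6214) = (114243·114243+338·6214·6214, 114243·6214+6214·114243) = (26102926097,1419812004)
n=3: (26102926097,1419812004)∘(114243,6214) = (114243·26102926097+338·6214·1419812004, 114243·1419812004+6214·26102926097) = (5964153172084899,324407165539730)

114243 6214
26102926097 1419812004
5964153172084899 324407165539730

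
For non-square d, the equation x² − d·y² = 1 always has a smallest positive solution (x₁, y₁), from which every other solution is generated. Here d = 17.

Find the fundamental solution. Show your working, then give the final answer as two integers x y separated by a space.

√17 → a₀=4, period (8); ℓ=1 odd so k=1
i=0: a=4 ⇒ p=4, q=1
i=1: a=8 ⇒ p=33, q=8
→ (33, 8).  Check: 33²=1089, 17·8²=1088, difference 1.

33 8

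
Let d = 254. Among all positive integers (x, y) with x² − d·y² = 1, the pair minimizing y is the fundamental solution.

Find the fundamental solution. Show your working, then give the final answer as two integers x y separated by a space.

√254 = [15; 1,14,1,30, …], period ℓ=4 (even) → k=3
i=0: a=15 ⇒ p=15, q=1
…
i=2: a=14 ⇒ p=239, q=15
i=3: a=1 ⇒ p=255, q=16
fundamental: x₁=255, y₁=16  (since 65025 − 254·256 = 1)

255 16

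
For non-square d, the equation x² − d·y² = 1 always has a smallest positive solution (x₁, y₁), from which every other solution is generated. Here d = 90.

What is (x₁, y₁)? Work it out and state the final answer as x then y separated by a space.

19 2

√90 = [9; 2,18, …], period ℓ=2 (even) → k=1
k=0  a_k=9  p_k/q_k = 9/1
k=1  a_k=2  p_k/q_k = 19/2
→ (19, 2).  Check: 19²=361, 90·2²=360, difference 1.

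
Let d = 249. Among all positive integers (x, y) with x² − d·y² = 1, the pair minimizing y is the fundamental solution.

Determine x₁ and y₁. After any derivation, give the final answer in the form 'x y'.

√249 → a₀=15, period (1,3,1,1,5,…,3,1,30); ℓ=16 even so k=15
i=0: a=15 ⇒ p=15, q=1
i=1: a=1 ⇒ p=16, q=1
i=2: a=3 ⇒ p=63, q=4
i=3: a=1 ⇒ p=79, q=5
i=4: a=1 ⇒ p=142, q=9
i=5: a=5 ⇒ p=789, q=50
i=6: a=1 ⇒ p=931, q=59
i=7: a=3 ⇒ p=3582, q=227
…
i=9: a=3 ⇒ p=113835, q=7214
…
i=11: a=5 ⇒ p=866765, q=54929
i=12: a=1 ⇒ p=1017351, q=64472
i=13: a=1 ⇒ p=1884116, q=119401
i=14: a=3 ⇒ p=6669699, q=422675
i=15: a=1 ⇒ p=8553815, q=542076
→ (8553815, 542076).  Check: 8553815²=73167751054225, 249·542076²=73167751054224, difference 1.

8553815 542076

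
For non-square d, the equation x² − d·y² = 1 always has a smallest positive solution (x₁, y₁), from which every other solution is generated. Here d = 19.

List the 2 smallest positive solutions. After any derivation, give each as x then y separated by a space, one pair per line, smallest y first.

[4; 2,1,3,1,2,8] for √19; ℓ=6 ⇒ convergent index 5
a_0=4:  p_0=4·1+0=4,  q_0=4·0+1=1
a_1=2:  p_1=2·4+1=9,  q_1=2·1+0=2
…
a_4=1:  p_4=1·48+13=61,  q_4=1·11+3=14
a_5=2:  p_5=2·61+48=170,  q_5=2·14+11=39
(x₁, y₁) = (170, 39);  170² − 19·39² = 1 ✓
n=2: (170,39)∘(170,39) = (170·170+19·39·39, 170·39+39·170) = (57799,13260)

170 39
57799 13260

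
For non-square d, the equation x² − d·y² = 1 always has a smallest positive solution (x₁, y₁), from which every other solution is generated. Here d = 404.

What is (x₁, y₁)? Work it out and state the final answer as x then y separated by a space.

d=404: √d = [20; 10,40] (ℓ=2, even), read p_1/q_1
i=0: a=20 ⇒ p=20, q=1
i=1: a=10 ⇒ p=201, q=10
→ (201, 10).  Check: 201²=40401, 404·10²=40400, difference 1.

201 10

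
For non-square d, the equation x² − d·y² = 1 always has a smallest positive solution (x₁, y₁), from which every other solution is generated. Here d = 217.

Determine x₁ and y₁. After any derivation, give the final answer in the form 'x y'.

√217 → a₀=14, period (1,2,1,2,1,…,2,1,28); ℓ=16 even so k=15
k=0  a_k=14  p_k/q_k = 14/1
k=1  a_k=1  p_k/q_k = 15/1
k=2  a_k=2  p_k/q_k = 44/3
k=3  a_k=1  p_k/q_k = 59/4
k=4  a_k=2  p_k/q_k = 162/11
…
k=7  a_k=9  p_k/q_k = 3668/249
k=8  a_k=4  p_k/q_k = 15055/1022
k=9  a_k=9  p_k/q_k = 139163/9447
k=10  a_k=1  p_k/q_k = 154218/10469
k=11  a_k=1  p_k/q_k = 293381/19916
…
k=13  a_k=1  p_k/q_k = 1034361/70217
k=14  a_k=2  p_k/q_k = 2809702/190735
k=15  a_k=1  p_k/q_k = 3844063/260952
fundamental: x₁=3844063, y₁=260952  (since 14776820347969 − 217·68095946304 = 1)

3844063 260952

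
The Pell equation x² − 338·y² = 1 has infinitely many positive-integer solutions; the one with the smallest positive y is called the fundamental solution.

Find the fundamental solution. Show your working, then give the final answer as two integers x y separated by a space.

√338 → a₀=18, period (2,1,1,2,36); ℓ=5 odd so k=9
i=0: a=18 ⇒ p=18, q=1
i=1: a=2 ⇒ p=37, q=2
i=2: a=1 ⇒ p=55, q=3
i=3: a=1 ⇒ p=92, q=5
…
i=5: a=36 ⇒ p=8696, q=473
i=6: a=2 ⇒ p=17631, q=959
…
i=8: a=1 ⇒ p=43958, q=2391
i=9: a=2 ⇒ p=114243, q=6214
→ (114243, 6214).  Check: 114243²=13051463049, 338·6214²=13051463048, difference 1.

114243 6214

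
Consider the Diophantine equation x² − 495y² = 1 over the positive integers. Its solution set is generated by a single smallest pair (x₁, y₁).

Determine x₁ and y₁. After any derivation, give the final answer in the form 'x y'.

[22; 4,44] for √495; ℓ=2 ⇒ convergent index 1
k=0  a_k=22  p_k/q_k = 22/1
k=1  a_k=4  p_k/q_k = 89/4
→ (89, 4).  Check: 89²=7921, 495·4²=7920, difference 1.

89 4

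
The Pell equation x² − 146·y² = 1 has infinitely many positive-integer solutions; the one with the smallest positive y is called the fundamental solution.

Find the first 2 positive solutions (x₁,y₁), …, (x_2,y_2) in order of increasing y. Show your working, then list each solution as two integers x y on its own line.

d=146: √d = [12; 12,24] (ℓ=2, even), read p_1/q_1
a_0=12:  p_0=12·1+0=12,  q_0=12·0+1=1
a_1=12:  p_1=12·12+1=145,  q_1=12·1+0=12
(x₁, y₁) = (145, 12);  145² − 146·12² = 1 ✓
(x_2, y_2) = (145·145 + 146·12·12, 145·12 + 12·145) = (42049, 3480)

145 12
42049 3480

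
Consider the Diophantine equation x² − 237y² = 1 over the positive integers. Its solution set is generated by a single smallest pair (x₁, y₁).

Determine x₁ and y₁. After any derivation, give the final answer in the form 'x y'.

228151 14820

√237 = [15; 2,1,1,7,10,7,1,1,2,30, …], period ℓ=10 (even) → k=9
a_0=15:  p_0=15·1+0=15,  q_0=15·0+1=1
a_1=2:  p_1=2·15+1=31,  q_1=2·1+0=2
a_2=1:  p_2=1·31+15=46,  q_2=1·2+1=3
a_3=1:  p_3=1·46+31=77,  q_3=1·3+2=5
…
a_5=10:  p_5=10·585+77=5927,  q_5=10·38+5=385
a_6=7:  p_6=7·5927+585=42074,  q_6=7·385+38=2733
a_7=1:  p_7=1·42074+5927=48001,  q_7=1·2733+385=3118
a_8=1:  p_8=1·48001+42074=90075,  q_8=1·3118+2733=5851
a_9=2:  p_9=2·90075+48001=228151,  q_9=2·5851+3118=14820
→ (228151, 14820).  Check: 228151²=52052878801, 237·14820²=52052878800, difference 1.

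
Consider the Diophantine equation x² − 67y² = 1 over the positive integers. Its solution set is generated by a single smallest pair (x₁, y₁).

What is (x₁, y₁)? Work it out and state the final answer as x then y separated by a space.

√67 → a₀=8, period (5,2,1,1,7,1,1,2,5,16); ℓ=10 even so k=9
i=0: a=8 ⇒ p=8, q=1
i=1: a=5 ⇒ p=41, q=5
…
i=3: a=1 ⇒ p=131, q=16
i=4: a=1 ⇒ p=221, q=27
i=5: a=7 ⇒ p=1678, q=205
i=6: a=1 ⇒ p=1899, q=232
…
i=8: a=2 ⇒ p=9053, q=1106
i=9: a=5 ⇒ p=48842, q=5967
(x₁, y₁) = (48842, 5967);  48842² − 67·5967² = 1 ✓

48842 5967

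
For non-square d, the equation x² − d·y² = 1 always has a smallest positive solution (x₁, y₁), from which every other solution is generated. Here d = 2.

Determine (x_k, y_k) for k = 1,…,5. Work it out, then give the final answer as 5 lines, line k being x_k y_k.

3 2
17 12
99 70
577 408
3363 2378

[1; 2] for √2; ℓ=1 ⇒ convergent index 1
i=0: a=1 ⇒ p=1, q=1
i=1: a=2 ⇒ p=3, q=2
→ (3, 2).  Check: 3²=9, 2·2²=8, difference 1.
k=2:  x_2 = 3·3+2·2·2 = 17,  y_2 = 3·2+2·3 = 12
k=3:  x_3 = 3·17+2·2·12 = 99,  y_3 = 3·12+2·17 = 70
k=4:  x_4 = 3·99+2·2·70 = 577,  y_4 = 3·70+2·99 = 408
k=5:  x_5 = 3·577+2·2·408 = 3363,  y_5 = 3·408+2·577 = 2378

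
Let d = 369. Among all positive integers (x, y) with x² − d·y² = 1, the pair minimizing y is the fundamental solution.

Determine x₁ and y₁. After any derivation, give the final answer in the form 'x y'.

[19; 4,1,3,2,7,4,7,2,3,1,4,38] for √369; ℓ=12 ⇒ convergent index 11
k=0  a_k=19  p_k/q_k = 19/1
…
k=5  a_k=7  p_k/q_k = 6147/320
…
k=8  a_k=2  p_k/q_k = 393504/20485
k=9  a_k=3  p_k/q_k = 1364557/71036
k=10  a_k=1  p_k/q_k = 1758061/91521
k=11  a_k=4  p_k/q_k = 8396801/437120
fundamental: x₁=8396801, y₁=437120  (since 70506267033601 − 369·191073894400 = 1)

8396801 437120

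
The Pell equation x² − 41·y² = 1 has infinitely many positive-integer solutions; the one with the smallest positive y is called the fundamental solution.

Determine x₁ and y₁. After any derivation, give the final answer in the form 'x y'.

2049 320

d=41: √d = [6; 2,2,12] (ℓ=3, odd), read p_5/q_5
step 0: (6, 1)  from 6·(1,0) + (0,1)
step 1: (13, 2)  from 2·(6,1) + (1,0)
…
step 3: (397, 62)  from 12·(32,5) + (13,2)
step 4: (826, 129)  from 2·(397,62) + (32,5)
step 5: (2049, 320)  from 2·(826,129) + (397,62)
→ (2049, 320).  Check: 2049²=4198401, 41·320²=4198400, difference 1.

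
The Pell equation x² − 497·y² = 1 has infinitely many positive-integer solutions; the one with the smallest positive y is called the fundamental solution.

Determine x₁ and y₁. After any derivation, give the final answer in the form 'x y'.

1201887 53912

d=497: √d = [22; 3,2,2,5,6,5,2,2,3,44] (ℓ=10, even), read p_9/q_9
a_0=22:  p_0=22·1+0=22,  q_0=22·0+1=1
a_1=3:  p_1=3·22+1=67,  q_1=3·1+0=3
…
a_3=2:  p_3=2·156+67=379,  q_3=2·7+3=17
…
a_6=5:  p_6=5·12685+2051=65476,  q_6=5·569+92=2937
a_7=2:  p_7=2·65476+12685=143637,  q_7=2·2937+569=6443
a_8=2:  p_8=2·143637+65476=352750,  q_8=2·6443+2937=15823
a_9=3:  p_9=3·352750+143637=1201887,  q_9=3·15823+6443=53912
fundamental: x₁=1201887, y₁=53912  (since 1444532360769 − 497·2906503744 = 1)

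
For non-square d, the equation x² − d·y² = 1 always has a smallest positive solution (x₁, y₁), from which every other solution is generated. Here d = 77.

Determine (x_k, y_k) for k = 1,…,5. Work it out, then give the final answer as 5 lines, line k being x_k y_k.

d=77: √d = [8; 1,3,2,3,1,16] (ℓ=6, even), read p_5/q_5
step 0: (8, 1)  from 8·(1,0) + (0,1)
step 1: (9, 1)  from 1·(8,1) + (1,0)
step 2: (35, 4)  from 3·(9,1) + (8,1)
…
step 4: (272, 31)  from 3·(79,9) + (35,4)
step 5: (351, 40)  from 1·(272,31) + (79,9)
→ (351, 40).  Check: 351²=123201, 77·40²=123200, difference 1.
(x_2, y_2) = (351·351 + 77·40·40, 351·40 + 40·351) = (246401, 28080)
(x_3, y_3) = (351·246401 + 77·40·28080, 351·28080 + 40·246401) = (172973151, 19712120)
(x_4, y_4) = (351·172973151 + 77·40·19712120, 351·19712120 + 40·172973151) = (121426905601, 13837880160)
(x_5, y_5) = (351·121426905601 + 77·40·13837880160, 351·13837880160 + 40·121426905601) = (85241514758751, 9714172160200)

351 40
246401 28080
172973151 19712120
121426905601 13837880160
85241514758751 9714172160200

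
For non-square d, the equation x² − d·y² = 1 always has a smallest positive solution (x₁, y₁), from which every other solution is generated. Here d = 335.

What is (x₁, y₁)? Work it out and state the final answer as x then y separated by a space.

√335 = [18; 3,3,3,36, …], period ℓ=4 (even) → k=3
step 0: (18, 1)  from 18·(1,0) + (0,1)
…
step 2: (183, 10)  from 3·(55,3) + (18,1)
step 3: (604, 33)  from 3·(183,10) + (55,3)
→ (604, 33).  Check: 604²=364816, 335·33²=364815, difference 1.

604 33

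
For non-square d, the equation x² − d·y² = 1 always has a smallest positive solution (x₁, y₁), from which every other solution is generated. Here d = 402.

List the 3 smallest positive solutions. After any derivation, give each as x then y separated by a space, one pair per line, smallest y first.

√402 → a₀=20, period (20,40); ℓ=2 even so k=1
i=0: a=20 ⇒ p=20, q=1
i=1: a=20 ⇒ p=401, q=20
→ (401, 20).  Check: 401²=160801, 402·20²=160800, difference 1.
(x_2, y_2) = (401·401 + 402·20·20, 401·20 + 20·401) = (321601, 16040)
(x_3, y_3) = (401·321601 + 402·20·16040, 401·16040 + 20·321601) = (257923601, 12864060)

401 20
321601 16040
257923601 12864060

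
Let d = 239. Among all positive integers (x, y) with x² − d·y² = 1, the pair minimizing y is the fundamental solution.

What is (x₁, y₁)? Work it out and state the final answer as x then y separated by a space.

6195120 400729

√239 → a₀=15, period (2,5,1,2,4,15,4,2,1,5,2,30); ℓ=12 even so k=11
a_0=15:  p_0=15·1+0=15,  q_0=15·0+1=1
a_1=2:  p_1=2·15+1=31,  q_1=2·1+0=2
…
a_4=2:  p_4=2·201+170=572,  q_4=2·13+11=37
a_5=4:  p_5=4·572+201=2489,  q_5=4·37+13=161
a_6=15:  p_6=15·2489+572=37907,  q_6=15·161+37=2452
…
a_8=2:  p_8=2·154117+37907=346141,  q_8=2·9969+2452=22390
a_9=1:  p_9=1·346141+154117=500258,  q_9=1·22390+9969=32359
a_10=5:  p_10=5·500258+346141=2847431,  q_10=5·32359+22390=184185
a_11=2:  p_11=2·2847431+500258=6195120,  q_11=2·184185+32359=400729
→ (6195120, 400729).  Check: 6195120²=38379511814400, 239·400729²=38379511814399, difference 1.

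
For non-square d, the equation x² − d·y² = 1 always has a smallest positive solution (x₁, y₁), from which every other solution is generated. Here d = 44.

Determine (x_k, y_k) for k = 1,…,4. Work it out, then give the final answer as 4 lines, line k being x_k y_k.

199 30
79201 11940
31521799 4752090
12545596801 1891319880

√44 → a₀=6, period (1,1,1,2,1,1,1,12); ℓ=8 even so k=7
i=0: a=6 ⇒ p=6, q=1
i=1: a=1 ⇒ p=7, q=1
…
i=6: a=1 ⇒ p=126, q=19
i=7: a=1 ⇒ p=199, q=30
(x₁, y₁) = (199, 30);  199² − 44·30² = 1 ✓
k=2:  x_2 = 199·199+44·30·30 = 79201,  y_2 = 199·30+30·199 = 11940
k=3:  x_3 = 199·79201+44·30·11940 = 31521799,  y_3 = 199·11940+30·79201 = 4752090
k=4:  x_4 = 199·31521799+44·30·4752090 = 12545596801,  y_4 = 199·4752090+30·31521799 = 1891319880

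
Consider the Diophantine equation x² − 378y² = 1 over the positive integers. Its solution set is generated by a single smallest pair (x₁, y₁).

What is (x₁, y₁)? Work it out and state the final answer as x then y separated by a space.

8749 450

√378 → a₀=19, period (2,3,1,4,1,3,2,38); ℓ=8 even so k=7
step 0: (19, 1)  from 19·(1,0) + (0,1)
…
step 3: (175, 9)  from 1·(136,7) + (39,2)
…
step 6: (3869, 199)  from 3·(1011,52) + (836,43)
step 7: (8749, 450)  from 2·(3869,199) + (1011,52)
fundamental: x₁=8749, y₁=450  (since 76545001 − 378·202500 = 1)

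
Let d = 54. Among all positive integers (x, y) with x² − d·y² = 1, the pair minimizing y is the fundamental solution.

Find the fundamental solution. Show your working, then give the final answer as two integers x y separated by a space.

485 66

√54 = [7; 2,1,6,1,2,14, …], period ℓ=6 (even) → k=5
a_0=7:  p_0=7·1+0=7,  q_0=7·0+1=1
…
a_3=6:  p_3=6·22+15=147,  q_3=6·3+2=20
a_4=1:  p_4=1·147+22=169,  q_4=1·20+3=23
a_5=2:  p_5=2·169+147=485,  q_5=2·23+20=66
(x₁, y₁) = (485, 66);  485² − 54·66² = 1 ✓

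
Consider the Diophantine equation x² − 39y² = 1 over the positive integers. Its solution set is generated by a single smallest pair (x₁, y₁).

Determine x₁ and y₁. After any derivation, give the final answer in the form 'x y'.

[6; 4,12] for √39; ℓ=2 ⇒ convergent index 1
step 0: (6, 1)  from 6·(1,0) + (0,1)
step 1: (25, 4)  from 4·(6,1) + (1,0)
→ (25, 4).  Check: 25²=625, 39·4²=624, difference 1.

25 4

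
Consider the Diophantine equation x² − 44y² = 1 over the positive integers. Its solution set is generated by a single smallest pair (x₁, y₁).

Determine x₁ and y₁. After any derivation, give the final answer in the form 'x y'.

199 30

√44 = [6; 1,1,1,2,1,1,1,12, …], period ℓ=8 (even) → k=7
a_0=6:  p_0=6·1+0=6,  q_0=6·0+1=1
a_1=1:  p_1=1·6+1=7,  q_1=1·1+0=1
…
a_5=1:  p_5=1·53+20=73,  q_5=1·8+3=11
a_6=1:  p_6=1·73+53=126,  q_6=1·11+8=19
a_7=1:  p_7=1·126+73=199,  q_7=1·19+11=30
→ (199, 30).  Check: 199²=39601, 44·30²=39600, difference 1.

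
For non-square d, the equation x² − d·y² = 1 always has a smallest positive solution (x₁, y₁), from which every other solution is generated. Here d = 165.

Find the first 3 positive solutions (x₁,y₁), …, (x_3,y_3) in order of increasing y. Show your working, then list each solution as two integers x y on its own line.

1079 84
2328481 181272
5024860919 391184892

d=165: √d = [12; 1,5,2,5,1,24] (ℓ=6, even), read p_5/q_5
a_0=12:  p_0=12·1+0=12,  q_0=12·0+1=1
…
a_2=5:  p_2=5·13+12=77,  q_2=5·1+1=6
…
a_4=5:  p_4=5·167+77=912,  q_4=5·13+6=71
a_5=1:  p_5=1·912+167=1079,  q_5=1·71+13=84
fundamental: x₁=1079, y₁=84  (since 1164241 − 165·7056 = 1)
(x_2, y_2) = (1079·1079 + 165·84·84, 1079·84 + 84·1079) = (2328481, 181272)
(x_3, y_3) = (1079·2328481 + 165·84·181272, 1079·181272 + 84·2328481) = (5024860919, 391184892)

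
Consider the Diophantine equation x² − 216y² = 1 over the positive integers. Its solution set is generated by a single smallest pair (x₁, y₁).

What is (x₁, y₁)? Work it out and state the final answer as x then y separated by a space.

[14; 1,2,3,2,1,28] for √216; ℓ=6 ⇒ convergent index 5
a_0=14:  p_0=14·1+0=14,  q_0=14·0+1=1
a_1=1:  p_1=1·14+1=15,  q_1=1·1+0=1
a_2=2:  p_2=2·15+14=44,  q_2=2·1+1=3
a_3=3:  p_3=3·44+15=147,  q_3=3·3+1=10
a_4=2:  p_4=2·147+44=338,  q_4=2·10+3=23
a_5=1:  p_5=1·338+147=485,  q_5=1·23+10=33
→ (485, 33).  Check: 485²=235225, 216·33²=235224, difference 1.

485 33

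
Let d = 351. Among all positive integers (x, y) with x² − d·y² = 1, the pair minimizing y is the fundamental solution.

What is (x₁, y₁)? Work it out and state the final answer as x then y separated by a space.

√351 → a₀=18, period (1,2,1,3,2,2,2,3,1,2,1,36); ℓ=12 even so k=11
step 0: (18, 1)  from 18·(1,0) + (0,1)
step 1: (19, 1)  from 1·(18,1) + (1,0)
…
step 7: (3747, 200)  from 2·(1555,83) + (637,34)
step 8: (12796, 683)  from 3·(3747,200) + (1555,83)
step 9: (16543, 883)  from 1·(12796,683) + (3747,200)
step 10: (45882, 2449)  from 2·(16543,883) + (12796,683)
step 11: (62425, 3332)  from 1·(45882,2449) + (16543,883)
fundamental: x₁=62425, y₁=3332  (since 3896880625 − 351·11102224 = 1)

62425 3332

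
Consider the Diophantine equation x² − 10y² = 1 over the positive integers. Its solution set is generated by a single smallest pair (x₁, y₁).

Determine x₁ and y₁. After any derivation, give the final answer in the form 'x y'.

19 6

√10 = [3; 6, …], period ℓ=1 (odd) → k=1
i=0: a=3 ⇒ p=3, q=1
i=1: a=6 ⇒ p=19, q=6
(x₁, y₁) = (19, 6);  19² − 10·6² = 1 ✓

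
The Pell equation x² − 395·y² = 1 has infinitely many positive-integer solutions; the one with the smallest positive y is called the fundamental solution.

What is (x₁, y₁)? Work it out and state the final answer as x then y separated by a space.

159 8

√395 → a₀=19, period (1,6,1,38); ℓ=4 even so k=3
i=0: a=19 ⇒ p=19, q=1
…
i=2: a=6 ⇒ p=139, q=7
i=3: a=1 ⇒ p=159, q=8
(x₁, y₁) = (159, 8);  159² − 395·8² = 1 ✓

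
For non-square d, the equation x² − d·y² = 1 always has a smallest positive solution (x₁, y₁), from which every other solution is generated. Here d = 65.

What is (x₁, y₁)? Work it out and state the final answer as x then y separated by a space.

129 16

d=65: √d = [8; 16] (ℓ=1, odd), read p_1/q_1
k=0  a_k=8  p_k/q_k = 8/1
k=1  a_k=16  p_k/q_k = 129/16
→ (129, 16).  Check: 129²=16641, 65·16²=16640, difference 1.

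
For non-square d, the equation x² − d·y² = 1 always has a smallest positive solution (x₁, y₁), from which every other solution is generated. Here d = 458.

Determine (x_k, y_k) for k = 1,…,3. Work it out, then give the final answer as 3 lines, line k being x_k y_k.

22899 1070
1048728401 49003860
48029663286099 2244278779210

[21; 2,2,42] for √458; ℓ=3 ⇒ convergent index 5
k=0  a_k=21  p_k/q_k = 21/1
k=1  a_k=2  p_k/q_k = 43/2
…
k=4  a_k=2  p_k/q_k = 9181/429
k=5  a_k=2  p_k/q_k = 22899/1070
fundamental: x₁=22899, y₁=1070  (since 524364201 − 458·1144900 = 1)
(22899+1070√458)^2 = 1048728401 + 49003860√458
(22899+1070√458)^3 = 48029663286099 + 2244278779210√458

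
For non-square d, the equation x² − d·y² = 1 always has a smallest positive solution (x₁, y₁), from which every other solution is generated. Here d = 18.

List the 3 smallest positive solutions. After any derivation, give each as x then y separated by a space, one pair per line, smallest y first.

d=18: √d = [4; 4,8] (ℓ=2, even), read p_1/q_1
i=0: a=4 ⇒ p=4, q=1
i=1: a=4 ⇒ p=17, q=4
→ (17, 4).  Check: 17²=289, 18·4²=288, difference 1.
(x_2, y_2) = (17·17 + 18·4·4, 17·4 + 4·17) = (577, 136)
(x_3, y_3) = (17·577 + 18·4·136, 17·136 + 4·577) = (19601, 4620)

17 4
577 136
19601 4620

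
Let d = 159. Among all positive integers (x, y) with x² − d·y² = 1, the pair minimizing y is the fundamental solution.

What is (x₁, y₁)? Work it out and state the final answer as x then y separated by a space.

1324 105

d=159: √d = [12; 1,1,1,1,3,1,1,1,1,24] (ℓ=10, even), read p_9/q_9
k=0  a_k=12  p_k/q_k = 12/1
k=1  a_k=1  p_k/q_k = 13/1
k=2  a_k=1  p_k/q_k = 25/2
…
k=4  a_k=1  p_k/q_k = 63/5
…
k=7  a_k=1  p_k/q_k = 517/41
k=8  a_k=1  p_k/q_k = 807/64
k=9  a_k=1  p_k/q_k = 1324/105
(x₁, y₁) = (1324, 105);  1324² − 159·105² = 1 ✓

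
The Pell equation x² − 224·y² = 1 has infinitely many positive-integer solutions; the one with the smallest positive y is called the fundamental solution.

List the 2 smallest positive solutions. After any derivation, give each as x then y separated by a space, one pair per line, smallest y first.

15 1
449 30

[14; 1,28] for √224; ℓ=2 ⇒ convergent index 1
k=0  a_k=14  p_k/q_k = 14/1
k=1  a_k=1  p_k/q_k = 15/1
fundamental: x₁=15, y₁=1  (since 225 − 224·1 = 1)
(15+1√224)^2 = 449 + 30√224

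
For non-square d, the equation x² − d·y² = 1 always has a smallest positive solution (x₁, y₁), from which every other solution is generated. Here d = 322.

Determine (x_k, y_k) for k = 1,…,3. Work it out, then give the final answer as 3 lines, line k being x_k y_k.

√322 = [17; 1,16,1,34, …], period ℓ=4 (even) → k=3
i=0: a=17 ⇒ p=17, q=1
i=1: a=1 ⇒ p=18, q=1
i=2: a=16 ⇒ p=305, q=17
i=3: a=1 ⇒ p=323, q=18
(x₁, y₁) = (323, 18);  323² − 322·18² = 1 ✓
(323+18√322)^2 = 208657 + 11628√322
(323+18√322)^3 = 134792099 + 7511670√322

323 18
208657 11628
134792099 7511670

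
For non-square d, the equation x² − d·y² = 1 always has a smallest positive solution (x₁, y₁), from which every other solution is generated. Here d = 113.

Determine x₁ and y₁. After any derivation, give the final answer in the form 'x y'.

√113 = [10; 1,1,1,2,2,1,1,1,20, …], period ℓ=9 (odd) → k=17
step 0: (10, 1)  from 10·(1,0) + (0,1)
…
step 4: (85, 8)  from 2·(32,3) + (21,2)
step 5: (202, 19)  from 2·(85,8) + (32,3)
…
step 12: (49579, 4664)  from 1·(32794,3085) + (16785,1579)
step 13: (131952, 12413)  from 2·(49579,4664) + (32794,3085)
step 14: (313483, 29490)  from 2·(131952,12413) + (49579,4664)
…
step 16: (758918, 71393)  from 1·(445435,41903) + (313483,29490)
step 17: (1204353, 113296)  from 1·(758918,71393) + (445435,41903)
(x₁, y₁) = (1204353, 113296);  1204353² − 113·113296² = 1 ✓

1204353 113296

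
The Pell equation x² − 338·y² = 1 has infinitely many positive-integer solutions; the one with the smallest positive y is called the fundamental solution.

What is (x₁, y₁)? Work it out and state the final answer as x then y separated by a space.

114243 6214

√338 = [18; 2,1,1,2,36, …], period ℓ=5 (odd) → k=9
a_0=18:  p_0=18·1+0=18,  q_0=18·0+1=1
a_1=2:  p_1=2·18+1=37,  q_1=2·1+0=2
…
a_4=2:  p_4=2·92+55=239,  q_4=2·5+3=13
…
a_6=2:  p_6=2·8696+239=17631,  q_6=2·473+13=959
…
a_8=1:  p_8=1·26327+17631=43958,  q_8=1·1432+959=2391
a_9=2:  p_9=2·43958+26327=114243,  q_9=2·2391+1432=6214
→ (114243, 6214).  Check: 114243²=13051463049, 338·6214²=13051463048, difference 1.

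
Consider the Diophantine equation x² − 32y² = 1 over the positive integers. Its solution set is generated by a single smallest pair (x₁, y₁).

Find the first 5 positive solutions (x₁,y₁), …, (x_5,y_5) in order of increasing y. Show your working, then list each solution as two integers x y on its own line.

d=32: √d = [5; 1,1,1,10] (ℓ=4, even), read p_3/q_3
i=0: a=5 ⇒ p=5, q=1
i=1: a=1 ⇒ p=6, q=1
i=2: a=1 ⇒ p=11, q=2
i=3: a=1 ⇒ p=17, q=3
fundamental: x₁=17, y₁=3  (since 289 − 32·9 = 1)
n=2: (17,3)∘(17,3) = (17·17+32·3·3, 17·3+3·17) = (577,102)
n=3: (577,102)∘(17,3) = (17·577+32·3·102, 17·102+3·577) = (19601,3465)
n=4: (19601,3465)∘(17,3) = (17·19601+32·3·3465, 17·3465+3·19601) = (665857,117708)
n=5: (665857,117708)∘(17,3) = (17·665857+32·3·117708, 17·117708+3·665857) = (22619537,3998607)

17 3
577 102
19601 3465
665857 117708
22619537 3998607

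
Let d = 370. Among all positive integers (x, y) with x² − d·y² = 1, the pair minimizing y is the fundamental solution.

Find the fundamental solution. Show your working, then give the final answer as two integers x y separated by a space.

d=370: √d = [19; 4,4,38] (ℓ=3, odd), read p_5/q_5
step 0: (19, 1)  from 19·(1,0) + (0,1)
…
step 3: (12503, 650)  from 38·(327,17) + (77,4)
step 4: (50339, 2617)  from 4·(12503,650) + (327,17)
step 5: (213859, 11118)  from 4·(50339,2617) + (12503,650)
(x₁, y₁) = (213859, 11118);  213859² − 370·11118² = 1 ✓

213859 11118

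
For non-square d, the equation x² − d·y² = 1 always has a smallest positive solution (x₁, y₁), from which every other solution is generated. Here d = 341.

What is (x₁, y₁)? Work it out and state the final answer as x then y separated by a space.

10626551 575460

√341 → a₀=18, period (2,6,1,8,2,…,6,2,36); ℓ=14 even so k=13
k=0  a_k=18  p_k/q_k = 18/1
…
k=4  a_k=8  p_k/q_k = 2456/133
…
k=6  a_k=1  p_k/q_k = 7645/414
…
k=9  a_k=2  p_k/q_k = 76727/4155
k=10  a_k=8  p_k/q_k = 641940/34763
k=11  a_k=1  p_k/q_k = 718667/38918
k=12  a_k=6  p_k/q_k = 4953942/268271
k=13  a_k=2  p_k/q_k = 10626551/575460
fundamental: x₁=10626551, y₁=575460  (since 112923586155601 − 341·331154211600 = 1)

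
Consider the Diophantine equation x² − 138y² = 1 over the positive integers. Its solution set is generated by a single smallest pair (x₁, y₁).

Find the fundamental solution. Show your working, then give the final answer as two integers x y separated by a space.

47 4

√138 = [11; 1,2,1,22, …], period ℓ=4 (even) → k=3
step 0: (11, 1)  from 11·(1,0) + (0,1)
step 1: (12, 1)  from 1·(11,1) + (1,0)
step 2: (35, 3)  from 2·(12,1) + (11,1)
step 3: (47, 4)  from 1·(35,3) + (12,1)
→ (47, 4).  Check: 47²=2209, 138·4²=2208, difference 1.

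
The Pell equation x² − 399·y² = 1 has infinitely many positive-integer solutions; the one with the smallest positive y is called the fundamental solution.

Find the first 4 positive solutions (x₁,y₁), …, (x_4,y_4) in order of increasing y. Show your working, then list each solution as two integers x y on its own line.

d=399: √d = [19; 1,38] (ℓ=2, even), read p_1/q_1
step 0: (19, 1)  from 19·(1,0) + (0,1)
step 1: (20, 1)  from 1·(19,1) + (1,0)
→ (20, 1).  Check: 20²=400, 399·1²=399, difference 1.
n=2: (20,1)∘(20,1) = (20·20+399·1·1, 20·1+1·20) = (799,40)
n=3: (799,40)∘(20,1) = (20·799+399·1·40, 20·40+1·799) = (31940,1599)
n=4: (31940,1599)∘(20,1) = (20·31940+399·1·1599, 20·1599+1·31940) = (1276801,63920)

20 1
799 40
31940 1599
1276801 63920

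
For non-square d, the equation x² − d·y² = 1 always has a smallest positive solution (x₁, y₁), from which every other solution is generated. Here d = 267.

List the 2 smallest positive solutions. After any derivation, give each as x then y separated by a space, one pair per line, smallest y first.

2402 147
11539207 706188

√267 → a₀=16, period (2,1,15,1,2,32); ℓ=6 even so k=5
step 0: (16, 1)  from 16·(1,0) + (0,1)
step 1: (33, 2)  from 2·(16,1) + (1,0)
…
step 4: (817, 50)  from 1·(768,47) + (49,3)
step 5: (2402, 147)  from 2·(817,50) + (768,47)
(x₁, y₁) = (2402, 147);  2402² − 267·147² = 1 ✓
(x_2, y_2) = (2402·2402 + 267·147·147, 2402·147 + 147·2402) = (11539207, 706188)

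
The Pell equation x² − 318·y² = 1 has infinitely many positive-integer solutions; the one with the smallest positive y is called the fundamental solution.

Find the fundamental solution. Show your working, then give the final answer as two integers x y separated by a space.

√318 → a₀=17, period (1,4,1,34); ℓ=4 even so k=3
i=0: a=17 ⇒ p=17, q=1
i=1: a=1 ⇒ p=18, q=1
i=2: a=4 ⇒ p=89, q=5
i=3: a=1 ⇒ p=107, q=6
→ (107, 6).  Check: 107²=11449, 318·6²=11448, difference 1.

107 6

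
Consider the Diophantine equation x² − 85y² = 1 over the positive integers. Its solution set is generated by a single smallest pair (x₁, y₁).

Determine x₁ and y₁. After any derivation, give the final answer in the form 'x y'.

√85 → a₀=9, period (4,1,1,4,18); ℓ=5 odd so k=9
a_0=9:  p_0=9·1+0=9,  q_0=9·0+1=1
a_1=4:  p_1=4·9+1=37,  q_1=4·1+0=4
a_2=1:  p_2=1·37+9=46,  q_2=1·4+1=5
…
a_5=18:  p_5=18·378+83=6887,  q_5=18·41+9=747
a_6=4:  p_6=4·6887+378=27926,  q_6=4·747+41=3029
a_7=1:  p_7=1·27926+6887=34813,  q_7=1·3029+747=3776
a_8=1:  p_8=1·34813+27926=62739,  q_8=1·3776+3029=6805
a_9=4:  p_9=4·62739+34813=285769,  q_9=4·6805+3776=30996
(x₁, y₁) = (285769, 30996);  285769² − 85·30996² = 1 ✓

285769 30996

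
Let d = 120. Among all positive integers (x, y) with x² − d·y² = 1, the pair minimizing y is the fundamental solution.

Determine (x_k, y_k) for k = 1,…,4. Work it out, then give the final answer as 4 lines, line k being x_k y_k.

11 1
241 22
5291 483
116161 10604

[10; 1,20] for √120; ℓ=2 ⇒ convergent index 1
a_0=10:  p_0=10·1+0=10,  q_0=10·0+1=1
a_1=1:  p_1=1·10+1=11,  q_1=1·1+0=1
fundamental: x₁=11, y₁=1  (since 121 − 120·1 = 1)
n=2: (11,1)∘(11,1) = (11·11+120·1·1, 11·1+1·11) = (241,22)
n=3: (241,22)∘(11,1) = (11·241+120·1·22, 11·22+1·241) = (5291,483)
n=4: (5291,483)∘(11,1) = (11·5291+120·1·483, 11·483+1·5291) = (116161,10604)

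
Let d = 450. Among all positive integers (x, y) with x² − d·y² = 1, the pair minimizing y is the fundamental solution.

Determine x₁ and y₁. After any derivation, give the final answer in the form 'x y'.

19601 924

d=450: √d = [21; 4,1,2,4,2,1,4,42] (ℓ=8, even), read p_7/q_7
k=0  a_k=21  p_k/q_k = 21/1
…
k=2  a_k=1  p_k/q_k = 106/5
k=3  a_k=2  p_k/q_k = 297/14
…
k=5  a_k=2  p_k/q_k = 2885/136
k=6  a_k=1  p_k/q_k = 4179/197
k=7  a_k=4  p_k/q_k = 19601/924
(x₁, y₁) = (19601, 924);  19601² − 450·924² = 1 ✓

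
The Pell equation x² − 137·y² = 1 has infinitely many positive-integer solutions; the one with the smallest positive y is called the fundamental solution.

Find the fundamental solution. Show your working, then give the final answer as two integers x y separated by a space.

[11; 1,2,2,1,1,2,2,1,22] for √137; ℓ=9 ⇒ convergent index 17
a_0=11:  p_0=11·1+0=11,  q_0=11·0+1=1
a_1=1:  p_1=1·11+1=12,  q_1=1·1+0=1
…
a_4=1:  p_4=1·82+35=117,  q_4=1·7+3=10
a_5=1:  p_5=1·117+82=199,  q_5=1·10+7=17
a_6=2:  p_6=2·199+117=515,  q_6=2·17+10=44
a_7=2:  p_7=2·515+199=1229,  q_7=2·44+17=105
a_8=1:  p_8=1·1229+515=1744,  q_8=1·105+44=149
…
a_10=1:  p_10=1·39597+1744=41341,  q_10=1·3383+149=3532
…
a_12=2:  p_12=2·122279+41341=285899,  q_12=2·10447+3532=24426
…
a_14=1:  p_14=1·408178+285899=694077,  q_14=1·34873+24426=59299
…
a_16=2:  p_16=2·1796332+694077=4286741,  q_16=2·153471+59299=366241
a_17=1:  p_17=1·4286741+1796332=6083073,  q_17=1·366241+153471=519712
→ (6083073, 519712).  Check: 6083073²=37003777123329, 137·519712²=37003777123328, difference 1.

6083073 519712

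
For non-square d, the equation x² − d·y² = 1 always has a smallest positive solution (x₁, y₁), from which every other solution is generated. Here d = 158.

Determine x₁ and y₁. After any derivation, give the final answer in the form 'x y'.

√158 = [12; 1,1,3,12,3,1,1,24, …], period ℓ=8 (even) → k=7
i=0: a=12 ⇒ p=12, q=1
…
i=3: a=3 ⇒ p=88, q=7
…
i=5: a=3 ⇒ p=3331, q=265
i=6: a=1 ⇒ p=4412, q=351
i=7: a=1 ⇒ p=7743, q=616
fundamental: x₁=7743, y₁=616  (since 59954049 − 158·379456 = 1)

7743 616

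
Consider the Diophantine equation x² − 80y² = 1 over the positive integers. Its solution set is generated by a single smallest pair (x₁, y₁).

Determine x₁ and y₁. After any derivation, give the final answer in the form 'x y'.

9 1

√80 = [8; 1,16, …], period ℓ=2 (even) → k=1
step 0: (8, 1)  from 8·(1,0) + (0,1)
step 1: (9, 1)  from 1·(8,1) + (1,0)
fundamental: x₁=9, y₁=1  (since 81 − 80·1 = 1)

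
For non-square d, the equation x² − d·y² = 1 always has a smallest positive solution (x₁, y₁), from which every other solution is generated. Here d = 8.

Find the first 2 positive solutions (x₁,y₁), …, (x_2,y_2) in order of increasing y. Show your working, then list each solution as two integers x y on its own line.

3 1
17 6

[2; 1,4] for √8; ℓ=2 ⇒ convergent index 1
i=0: a=2 ⇒ p=2, q=1
i=1: a=1 ⇒ p=3, q=1
fundamental: x₁=3, y₁=1  (since 9 − 8·1 = 1)
n=2: (3,1)∘(3,1) = (3·3+8·1·1, 3·1+1·3) = (17,6)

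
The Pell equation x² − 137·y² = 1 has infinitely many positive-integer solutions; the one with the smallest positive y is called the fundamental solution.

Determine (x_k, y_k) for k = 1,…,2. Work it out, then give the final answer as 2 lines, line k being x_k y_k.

[11; 1,2,2,1,1,2,2,1,22] for √137; ℓ=9 ⇒ convergent index 17
i=0: a=11 ⇒ p=11, q=1
…
i=2: a=2 ⇒ p=35, q=3
…
i=5: a=1 ⇒ p=199, q=17
i=6: a=2 ⇒ p=515, q=44
i=7: a=2 ⇒ p=1229, q=105
i=8: a=1 ⇒ p=1744, q=149
i=9: a=22 ⇒ p=39597, q=3383
…
i=11: a=2 ⇒ p=122279, q=10447
i=12: a=2 ⇒ p=285899, q=24426
i=13: a=1 ⇒ p=408178, q=34873
i=14: a=1 ⇒ p=694077, q=59299
i=15: a=2 ⇒ p=1796332, q=153471
i=16: a=2 ⇒ p=4286741, q=366241
i=17: a=1 ⇒ p=6083073, q=519712
→ (6083073, 519712).  Check: 6083073²=37003777123329, 137·519712²=37003777123328, difference 1.
n=2: (6083073,519712)∘(6083073,519712) = (6083073·6083073+137·519712·519712, 6083073·519712+519712·6083073) = (74007554246657,6322892069952)

6083073 519712
74007554246657 6322892069952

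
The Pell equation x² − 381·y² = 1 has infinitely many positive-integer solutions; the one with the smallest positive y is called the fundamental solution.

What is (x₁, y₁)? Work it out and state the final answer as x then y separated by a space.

1015 52

d=381: √d = [19; 1,1,12,1,1,38] (ℓ=6, even), read p_5/q_5
step 0: (19, 1)  from 19·(1,0) + (0,1)
step 1: (20, 1)  from 1·(19,1) + (1,0)
step 2: (39, 2)  from 1·(20,1) + (19,1)
step 3: (488, 25)  from 12·(39,2) + (20,1)
step 4: (527, 27)  from 1·(488,25) + (39,2)
step 5: (1015, 52)  from 1·(527,27) + (488,25)
→ (1015, 52).  Check: 1015²=1030225, 381·52²=1030224, difference 1.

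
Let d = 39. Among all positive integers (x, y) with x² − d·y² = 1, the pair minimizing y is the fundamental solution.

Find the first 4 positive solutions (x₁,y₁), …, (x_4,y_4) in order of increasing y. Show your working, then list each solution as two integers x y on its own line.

25 4
1249 200
62425 9996
3120001 499600

√39 → a₀=6, period (4,12); ℓ=2 even so k=1
k=0  a_k=6  p_k/q_k = 6/1
k=1  a_k=4  p_k/q_k = 25/4
fundamental: x₁=25, y₁=4  (since 625 − 39·16 = 1)
(25+4√39)^2 = 1249 + 200√39
(25+4√39)^3 = 62425 + 9996√39
(25+4√39)^4 = 3120001 + 499600√39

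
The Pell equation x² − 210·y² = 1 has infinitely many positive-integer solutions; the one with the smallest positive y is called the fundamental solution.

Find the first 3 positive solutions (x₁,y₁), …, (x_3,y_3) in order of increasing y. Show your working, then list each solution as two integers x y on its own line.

29 2
1681 116
97469 6726

[14; 2,28] for √210; ℓ=2 ⇒ convergent index 1
step 0: (14, 1)  from 14·(1,0) + (0,1)
step 1: (29, 2)  from 2·(14,1) + (1,0)
fundamental: x₁=29, y₁=2  (since 841 − 210·4 = 1)
n=2: (29,2)∘(29,2) = (29·29+210·2·2, 29·2+2·29) = (1681,116)
n=3: (1681,116)∘(29,2) = (29·1681+210·2·116, 29·116+2·1681) = (97469,6726)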